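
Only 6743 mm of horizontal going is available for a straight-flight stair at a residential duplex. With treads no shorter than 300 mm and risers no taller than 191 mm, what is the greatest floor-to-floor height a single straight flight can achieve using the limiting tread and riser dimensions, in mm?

Treads that fit: ⌊6743 / 300⌋ = 22.
Risers = treads + 1 = 23.
Maximum height = 23 × 191 = 4393 mm.

4393 mm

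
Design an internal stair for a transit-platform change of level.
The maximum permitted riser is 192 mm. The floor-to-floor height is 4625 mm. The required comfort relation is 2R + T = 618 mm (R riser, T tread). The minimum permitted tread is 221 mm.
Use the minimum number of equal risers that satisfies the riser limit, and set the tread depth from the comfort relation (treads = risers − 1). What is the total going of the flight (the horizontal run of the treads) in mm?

5952 mm

4625 / 192 = 24.09, so 25 risers are needed.
Riser R = 4625 / 25 = 185 mm, within the 192 mm limit.
Tread T = 618 − 2 × 185 = 248 mm (≥ 221 mm).
Treads = 25 − 1 = 24; going = 24 × 248 = 5952 mm.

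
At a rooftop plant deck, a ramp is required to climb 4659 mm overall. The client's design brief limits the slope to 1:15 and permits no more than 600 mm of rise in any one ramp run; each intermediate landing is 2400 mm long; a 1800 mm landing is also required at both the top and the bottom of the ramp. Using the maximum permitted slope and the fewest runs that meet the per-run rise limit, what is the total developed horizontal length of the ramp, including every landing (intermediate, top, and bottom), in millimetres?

90285 mm

4659 / 600 = 7.76, so 8 ramp runs are needed. That means 7 intermediate landings.
Ramp run (horizontal) at 1:15: 4659 × 15 = 69885 mm.
Intermediate landings: 7 × 2400 = 16800 mm.
Top and bottom landings: 2 × 1800 = 3600 mm.
Total = 69885 + 16800 + 3600 = 90285 mm.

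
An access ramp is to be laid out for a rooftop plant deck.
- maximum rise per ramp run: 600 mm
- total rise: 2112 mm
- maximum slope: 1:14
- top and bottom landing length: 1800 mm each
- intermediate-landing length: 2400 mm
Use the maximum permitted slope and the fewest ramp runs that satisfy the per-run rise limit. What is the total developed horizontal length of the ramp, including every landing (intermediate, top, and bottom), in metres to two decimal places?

At most 600 each: 2112/600 = 3.52, giving 4 ramp runs. That means 3 intermediate landings.
Horizontal run for 2112 mm of rise at 1:14 is 2112 × 14 = 29568 mm.
3 intermediate landings contribute 3 × 2400 = 7200 mm.
Top and bottom landings: 2 × 1800 = 3600 mm.
Total = 29568 + 7200 + 3600 = 40368 mm.
= 40.37 m.

40.37 m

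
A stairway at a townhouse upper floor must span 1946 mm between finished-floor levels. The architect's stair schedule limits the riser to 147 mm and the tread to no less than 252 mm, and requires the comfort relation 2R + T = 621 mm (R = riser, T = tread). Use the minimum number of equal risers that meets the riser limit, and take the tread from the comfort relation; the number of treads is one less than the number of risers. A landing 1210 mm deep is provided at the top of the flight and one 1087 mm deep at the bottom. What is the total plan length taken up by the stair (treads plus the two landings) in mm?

1946 / 147 = 13.24, so 14 risers are needed.
Riser R = 1946 / 14 = 139 mm, within the 147 mm limit.
T = 621 − 2·139 = 343 mm, which satisfies the 252 mm minimum.
14 risers give 13 treads; going = 13 × 343 = 4459 mm.
Add landings: 4459 + 1210 + 1087 = 6756 mm.

6756 mm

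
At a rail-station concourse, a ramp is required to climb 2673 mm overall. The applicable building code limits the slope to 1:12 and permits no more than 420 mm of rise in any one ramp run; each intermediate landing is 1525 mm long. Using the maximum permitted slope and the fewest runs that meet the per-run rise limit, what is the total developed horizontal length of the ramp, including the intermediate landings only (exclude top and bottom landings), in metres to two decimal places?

41.23 m

At most 420 each: 2673/420 = 6.36, giving 7 ramp runs. That means 6 intermediate landings.
Ramp run (horizontal) at 1:12: 2673 × 12 = 32076 mm.
6 intermediate landings contribute 6 × 1525 = 9150 mm.
Total developed length = 32076 + 9150 = 41226 mm.
= 41.23 m.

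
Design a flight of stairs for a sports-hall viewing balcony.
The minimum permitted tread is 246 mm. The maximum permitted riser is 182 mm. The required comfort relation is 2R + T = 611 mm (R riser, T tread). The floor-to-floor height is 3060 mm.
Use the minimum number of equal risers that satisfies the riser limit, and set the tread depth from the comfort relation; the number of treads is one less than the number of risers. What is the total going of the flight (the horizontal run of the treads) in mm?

3060 / 182 = 16.81, so 17 risers are needed.
Each riser is 3060/17 = 180 mm (≤ 182 mm).
From 2R + T = 611: T = 611 − 360 = 251 mm.
Treads = 17 − 1 = 16; going = 16 × 251 = 4016 mm.

4016 mm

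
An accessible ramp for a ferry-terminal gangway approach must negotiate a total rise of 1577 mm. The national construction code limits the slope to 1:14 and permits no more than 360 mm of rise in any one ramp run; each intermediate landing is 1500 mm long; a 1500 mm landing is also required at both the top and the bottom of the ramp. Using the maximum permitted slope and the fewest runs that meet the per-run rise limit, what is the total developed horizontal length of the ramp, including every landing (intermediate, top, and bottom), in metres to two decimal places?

31.08 m

1577 / 360 = 4.38, so 5 ramp runs are needed. That means 4 intermediate landings.
Horizontal run for 1577 mm of rise at 1:14 is 1577 × 14 = 22078 mm.
4 intermediate landings contribute 4 × 1500 = 6000 mm.
Top and bottom landings: 2 × 1500 = 3000 mm.
Total = 22078 + 6000 + 3000 = 31078 mm.
= 31.08 m.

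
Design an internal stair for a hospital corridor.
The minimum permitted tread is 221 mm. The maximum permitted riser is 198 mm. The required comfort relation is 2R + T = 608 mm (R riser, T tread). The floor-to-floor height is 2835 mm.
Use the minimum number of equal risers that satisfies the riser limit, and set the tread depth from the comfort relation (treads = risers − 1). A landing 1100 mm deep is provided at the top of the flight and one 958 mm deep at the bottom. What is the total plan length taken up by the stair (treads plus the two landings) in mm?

5278 mm

2835 / 198 = 14.318 → round up to 15 risers.
Each riser is 2835/15 = 189 mm (≤ 198 mm).
From 2R + T = 608: T = 608 − 378 = 230 mm.
Going = (15 − 1) × 230 = 3220 mm.
Add landings: 3220 + 1100 + 958 = 5278 mm.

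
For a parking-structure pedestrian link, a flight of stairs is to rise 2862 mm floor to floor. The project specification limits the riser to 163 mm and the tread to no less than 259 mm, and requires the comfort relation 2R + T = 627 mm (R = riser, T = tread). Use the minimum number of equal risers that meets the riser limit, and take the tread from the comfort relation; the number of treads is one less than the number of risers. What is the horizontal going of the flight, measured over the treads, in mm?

2862 / 163 = 17.558 → round up to 18 risers.
Riser R = 2862 / 18 = 159 mm, within the 163 mm limit.
From 2R + T = 627: T = 627 − 318 = 309 mm.
18 risers give 17 treads; going = 17 × 309 = 5253 mm.

5253 mm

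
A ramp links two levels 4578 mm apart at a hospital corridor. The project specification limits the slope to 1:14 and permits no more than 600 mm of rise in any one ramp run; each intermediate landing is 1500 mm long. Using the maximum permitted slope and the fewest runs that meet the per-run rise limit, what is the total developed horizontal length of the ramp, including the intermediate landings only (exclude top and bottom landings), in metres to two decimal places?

74.59 m

⌈4578/600⌉ = 8 ramp runs. That means 7 intermediate landings.
Ramp run (horizontal) at 1:14: 4578 × 14 = 64092 mm.
7 intermediate landings contribute 7 × 1500 = 10500 mm.
Total developed length = 64092 + 10500 = 74592 mm.
= 74.59 m.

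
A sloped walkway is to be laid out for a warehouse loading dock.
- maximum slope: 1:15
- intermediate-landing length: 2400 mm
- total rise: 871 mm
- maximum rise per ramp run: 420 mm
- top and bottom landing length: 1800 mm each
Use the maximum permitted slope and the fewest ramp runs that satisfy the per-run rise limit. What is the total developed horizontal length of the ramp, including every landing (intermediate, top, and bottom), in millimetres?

21465 mm

871 / 420 = 2.07, so 3 ramp runs are needed. That means 2 intermediate landings.
Ramp run (horizontal) at 1:15: 871 × 15 = 13065 mm.
Intermediate landings: 2 × 2400 = 4800 mm.
Top and bottom landings: 2 × 1800 = 3600 mm.
Total = 13065 + 4800 + 3600 = 21465 mm.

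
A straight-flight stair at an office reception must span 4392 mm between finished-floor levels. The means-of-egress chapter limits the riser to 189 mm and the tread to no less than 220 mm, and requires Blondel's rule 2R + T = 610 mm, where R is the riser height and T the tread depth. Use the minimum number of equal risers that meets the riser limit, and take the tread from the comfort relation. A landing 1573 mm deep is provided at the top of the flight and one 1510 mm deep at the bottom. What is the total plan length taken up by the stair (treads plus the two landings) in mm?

8695 mm

At most 189 each: 4392/189 = 23.24, giving 24 risers.
R = 4392 ÷ 24 = 183 mm.
From 2R + T = 610: T = 610 − 366 = 244 mm.
Going = (24 − 1) × 244 = 5612 mm.
Add landings: 5612 + 1573 + 1510 = 8695 mm.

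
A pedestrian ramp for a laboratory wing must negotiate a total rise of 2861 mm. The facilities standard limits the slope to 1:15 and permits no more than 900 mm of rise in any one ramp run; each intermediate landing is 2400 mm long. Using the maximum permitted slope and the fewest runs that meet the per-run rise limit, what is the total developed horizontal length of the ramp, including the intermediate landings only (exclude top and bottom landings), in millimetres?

50115 mm

2861 / 900 = 3.179 → round up to 4 ramp runs. That means 3 intermediate landings.
Ramp run (horizontal) at 1:15: 2861 × 15 = 42915 mm.
3 intermediate landings contribute 3 × 2400 = 7200 mm.
Total developed length = 42915 + 7200 = 50115 mm.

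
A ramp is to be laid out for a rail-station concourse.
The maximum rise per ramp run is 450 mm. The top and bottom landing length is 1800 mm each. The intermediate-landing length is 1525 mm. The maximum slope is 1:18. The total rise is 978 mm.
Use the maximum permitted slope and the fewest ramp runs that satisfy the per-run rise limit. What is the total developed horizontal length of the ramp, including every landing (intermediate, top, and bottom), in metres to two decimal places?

⌈978/450⌉ = 3 ramp runs. That means 2 intermediate landings.
Horizontal run for 978 mm of rise at 1:18 is 978 × 18 = 17604 mm.
2 intermediate landings contribute 2 × 1525 = 3050 mm.
Top and bottom landings: 2 × 1800 = 3600 mm.
Total = 17604 + 3050 + 3600 = 24254 mm.
= 24.25 m.

24.25 m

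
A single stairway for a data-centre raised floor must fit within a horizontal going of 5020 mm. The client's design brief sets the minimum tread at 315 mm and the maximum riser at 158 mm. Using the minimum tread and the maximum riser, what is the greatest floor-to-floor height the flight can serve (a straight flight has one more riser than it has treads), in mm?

5020 / 315 = 15.94, so 15 treads fit.
Risers = treads + 1 = 16.
Maximum height = 16 × 158 = 2528 mm.

2528 mm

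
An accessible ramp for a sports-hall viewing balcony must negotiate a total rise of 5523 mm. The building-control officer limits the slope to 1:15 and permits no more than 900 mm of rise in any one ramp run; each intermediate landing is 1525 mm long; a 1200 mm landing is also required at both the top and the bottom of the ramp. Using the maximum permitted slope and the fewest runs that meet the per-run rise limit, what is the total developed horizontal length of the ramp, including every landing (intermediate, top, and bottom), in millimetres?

5523 / 900 = 6.14, so 7 ramp runs are needed. That means 6 intermediate landings.
Horizontal run for 5523 mm of rise at 1:15 is 5523 × 15 = 82845 mm.
Intermediate landings: 6 × 1525 = 9150 mm.
Top and bottom landings: 2 × 1200 = 2400 mm.
Total = 82845 + 9150 + 2400 = 94395 mm.

94395 mm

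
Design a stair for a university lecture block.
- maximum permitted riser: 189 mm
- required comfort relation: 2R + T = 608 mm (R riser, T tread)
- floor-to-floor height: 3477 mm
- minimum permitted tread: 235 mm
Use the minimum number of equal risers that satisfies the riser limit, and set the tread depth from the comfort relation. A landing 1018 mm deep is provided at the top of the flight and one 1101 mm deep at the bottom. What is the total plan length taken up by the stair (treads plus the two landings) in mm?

6475 mm

⌈3477/189⌉ = 19 risers.
Each riser is 3477/19 = 183 mm (≤ 189 mm).
Tread T = 608 − 2 × 183 = 242 mm (≥ 235 mm).
Going = (19 − 1) × 242 = 4356 mm.
Add landings: 4356 + 1018 + 1101 = 6475 mm.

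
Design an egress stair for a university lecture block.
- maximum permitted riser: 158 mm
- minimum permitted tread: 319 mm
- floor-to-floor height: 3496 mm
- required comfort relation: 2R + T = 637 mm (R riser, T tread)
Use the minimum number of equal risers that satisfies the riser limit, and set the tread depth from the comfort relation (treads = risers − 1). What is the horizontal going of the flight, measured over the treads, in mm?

3496 / 158 = 22.13, so 23 risers are needed.
Riser R = 3496 / 23 = 152 mm, within the 158 mm limit.
Tread T = 637 − 2 × 152 = 333 mm (≥ 319 mm).
Going = (23 − 1) × 333 = 7326 mm.

7326 mm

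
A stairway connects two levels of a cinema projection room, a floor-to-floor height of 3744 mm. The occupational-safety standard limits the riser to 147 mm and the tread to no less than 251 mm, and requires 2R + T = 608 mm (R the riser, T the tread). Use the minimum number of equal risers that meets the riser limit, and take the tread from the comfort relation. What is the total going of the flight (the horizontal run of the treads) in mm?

⌈3744/147⌉ = 26 risers.
R = 3744 ÷ 26 = 144 mm.
T = 608 − 2·144 = 320 mm, which satisfies the 251 mm minimum.
Going = (26 − 1) × 320 = 8000 mm.

8000 mm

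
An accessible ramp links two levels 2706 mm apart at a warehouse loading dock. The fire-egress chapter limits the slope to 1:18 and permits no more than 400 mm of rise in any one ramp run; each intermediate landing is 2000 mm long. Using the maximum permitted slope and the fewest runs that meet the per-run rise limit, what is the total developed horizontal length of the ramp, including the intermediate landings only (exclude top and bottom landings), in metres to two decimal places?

2706 / 400 = 6.76, so 7 ramp runs are needed. That means 6 intermediate landings.
Ramp run (horizontal) at 1:18: 2706 × 18 = 48708 mm.
6 intermediate landings contribute 6 × 2000 = 12000 mm.
Developed length = 48708 + 12000 = 60708 mm.
= 60.71 m.

60.71 m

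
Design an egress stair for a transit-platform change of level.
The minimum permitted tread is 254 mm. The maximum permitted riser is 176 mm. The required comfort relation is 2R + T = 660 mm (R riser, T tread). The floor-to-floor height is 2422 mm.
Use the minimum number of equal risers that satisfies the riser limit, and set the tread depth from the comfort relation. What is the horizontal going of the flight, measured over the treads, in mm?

4082 mm

At most 176 each: 2422/176 = 13.76, giving 14 risers.
R = 2422 ÷ 14 = 173 mm.
From 2R + T = 660: T = 660 − 346 = 314 mm.
Going = (14 − 1) × 314 = 4082 mm.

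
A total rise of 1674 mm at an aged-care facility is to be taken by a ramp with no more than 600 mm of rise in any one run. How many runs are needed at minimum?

⌈1674/600⌉ = 3 ramp runs.

3 runs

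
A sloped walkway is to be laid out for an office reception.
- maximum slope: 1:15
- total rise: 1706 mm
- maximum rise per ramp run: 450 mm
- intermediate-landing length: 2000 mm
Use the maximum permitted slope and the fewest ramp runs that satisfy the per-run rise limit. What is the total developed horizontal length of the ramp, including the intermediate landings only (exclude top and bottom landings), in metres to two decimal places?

⌈1706/450⌉ = 4 ramp runs. That means 3 intermediate landings.
Ramp run (horizontal) at 1:15: 1706 × 15 = 25590 mm.
3 intermediate landings contribute 3 × 2000 = 6000 mm.
Total developed length = 25590 + 6000 = 31590 mm.
= 31.59 m.

31.59 m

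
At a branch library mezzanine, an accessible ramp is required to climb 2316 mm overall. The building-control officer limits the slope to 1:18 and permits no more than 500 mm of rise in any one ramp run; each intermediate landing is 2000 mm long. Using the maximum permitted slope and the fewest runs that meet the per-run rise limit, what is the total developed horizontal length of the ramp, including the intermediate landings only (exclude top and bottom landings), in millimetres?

49688 mm

At most 500 each: 2316/500 = 4.63, giving 5 ramp runs. That means 4 intermediate landings.
Horizontal run for 2316 mm of rise at 1:18 is 2316 × 18 = 41688 mm.
4 intermediate landings contribute 4 × 2000 = 8000 mm.
Total developed length = 41688 + 8000 = 49688 mm.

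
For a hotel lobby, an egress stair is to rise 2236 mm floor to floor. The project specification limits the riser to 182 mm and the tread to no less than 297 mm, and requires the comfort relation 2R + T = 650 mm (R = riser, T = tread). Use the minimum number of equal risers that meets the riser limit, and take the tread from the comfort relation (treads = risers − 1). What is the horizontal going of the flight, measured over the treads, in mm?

3672 mm

At most 182 each: 2236/182 = 12.29, giving 13 risers.
Each riser is 2236/13 = 172 mm (≤ 182 mm).
From 2R + T = 650: T = 650 − 344 = 306 mm.
Going = (13 − 1) × 306 = 3672 mm.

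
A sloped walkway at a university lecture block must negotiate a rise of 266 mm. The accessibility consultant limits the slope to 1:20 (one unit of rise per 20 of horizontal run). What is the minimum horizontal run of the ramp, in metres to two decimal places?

5.32 m

At 1:20 the run is 20 × 266 = 5320 mm.
5320 mm = 5.32 m.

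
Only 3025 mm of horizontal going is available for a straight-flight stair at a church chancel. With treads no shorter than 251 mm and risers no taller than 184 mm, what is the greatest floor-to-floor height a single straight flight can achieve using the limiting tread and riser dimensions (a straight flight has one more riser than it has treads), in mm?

Treads that fit: ⌊3025 / 251⌋ = 12.
Risers = treads + 1 = 13.
Maximum height = 13 × 184 = 2392 mm.

2392 mm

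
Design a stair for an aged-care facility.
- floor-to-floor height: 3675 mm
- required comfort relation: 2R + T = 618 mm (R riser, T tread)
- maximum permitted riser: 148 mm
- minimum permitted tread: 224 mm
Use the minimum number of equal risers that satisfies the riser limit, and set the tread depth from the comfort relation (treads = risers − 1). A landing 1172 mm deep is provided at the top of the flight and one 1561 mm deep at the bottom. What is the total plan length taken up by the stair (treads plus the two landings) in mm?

10509 mm

⌈3675/148⌉ = 25 risers.
Each riser is 3675/25 = 147 mm (≤ 148 mm).
From 2R + T = 618: T = 618 − 294 = 324 mm.
Treads = 25 − 1 = 24; going = 24 × 324 = 7776 mm.
Enclosure = 7776 + 1172 + 1561 = 10509 mm.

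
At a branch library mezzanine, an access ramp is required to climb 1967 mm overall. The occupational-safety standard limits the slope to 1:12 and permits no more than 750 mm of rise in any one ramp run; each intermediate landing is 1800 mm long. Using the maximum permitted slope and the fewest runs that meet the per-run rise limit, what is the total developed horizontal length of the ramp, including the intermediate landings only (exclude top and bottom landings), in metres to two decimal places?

27.20 m

At most 750 each: 1967/750 = 2.62, giving 3 ramp runs. That means 2 intermediate landings.
Horizontal run for 1967 mm of rise at 1:12 is 1967 × 12 = 23604 mm.
2 intermediate landings contribute 2 × 1800 = 3600 mm.
Total developed length = 23604 + 3600 = 27204 mm.
= 27.20 m.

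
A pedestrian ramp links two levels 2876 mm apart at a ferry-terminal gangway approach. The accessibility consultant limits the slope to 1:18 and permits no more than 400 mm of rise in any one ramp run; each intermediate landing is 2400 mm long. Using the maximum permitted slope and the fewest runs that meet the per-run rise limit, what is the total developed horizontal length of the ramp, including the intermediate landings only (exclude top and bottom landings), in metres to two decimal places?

⌈2876/400⌉ = 8 ramp runs. That means 7 intermediate landings.
Ramp run (horizontal) at 1:18: 2876 × 18 = 51768 mm.
7 intermediate landings contribute 7 × 2400 = 16800 mm.
Total developed length = 51768 + 16800 = 68568 mm.
= 68.57 m.

68.57 m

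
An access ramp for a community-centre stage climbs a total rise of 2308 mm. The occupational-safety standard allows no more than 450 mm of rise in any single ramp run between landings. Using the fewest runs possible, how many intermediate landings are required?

2308 / 450 = 5.129 → round up to 6 ramp runs.
6 runs are separated by 5 intermediate landings.

5 intermediate landings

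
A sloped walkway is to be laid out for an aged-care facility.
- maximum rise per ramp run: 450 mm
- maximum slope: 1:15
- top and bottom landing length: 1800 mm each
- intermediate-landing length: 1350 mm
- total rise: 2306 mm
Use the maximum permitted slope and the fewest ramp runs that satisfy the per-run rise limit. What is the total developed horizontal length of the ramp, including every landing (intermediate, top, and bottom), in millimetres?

44940 mm

At most 450 each: 2306/450 = 5.12, giving 6 ramp runs. That means 5 intermediate landings.
Horizontal run for 2306 mm of rise at 1:15 is 2306 × 15 = 34590 mm.
5 intermediate landings contribute 5 × 1350 = 6750 mm.
Top and bottom landings: 2 × 1800 = 3600 mm.
Total = 34590 + 6750 + 3600 = 44940 mm.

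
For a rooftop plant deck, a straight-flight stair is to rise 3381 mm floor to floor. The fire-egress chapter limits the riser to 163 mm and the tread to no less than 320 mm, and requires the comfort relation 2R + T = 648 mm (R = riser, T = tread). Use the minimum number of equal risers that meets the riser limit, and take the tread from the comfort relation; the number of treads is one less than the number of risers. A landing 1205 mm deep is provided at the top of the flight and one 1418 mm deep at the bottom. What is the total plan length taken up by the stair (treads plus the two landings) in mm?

3381 / 163 = 20.74, so 21 risers are needed.
Riser R = 3381 / 21 = 161 mm, within the 163 mm limit.
From 2R + T = 648: T = 648 − 322 = 326 mm.
21 risers give 20 treads; going = 20 × 326 = 6520 mm.
Add landings: 6520 + 1205 + 1418 = 9143 mm.

9143 mm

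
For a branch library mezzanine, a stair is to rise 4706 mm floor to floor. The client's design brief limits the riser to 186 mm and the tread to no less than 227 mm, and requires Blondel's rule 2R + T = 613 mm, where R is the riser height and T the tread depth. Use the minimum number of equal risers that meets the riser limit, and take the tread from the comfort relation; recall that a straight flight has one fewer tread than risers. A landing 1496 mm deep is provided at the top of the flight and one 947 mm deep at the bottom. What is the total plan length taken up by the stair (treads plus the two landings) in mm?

4706 / 186 = 25.30, so 26 risers are needed.
Riser R = 4706 / 26 = 181 mm, within the 186 mm limit.
Tread T = 613 − 2 × 181 = 251 mm (≥ 227 mm).
26 risers give 25 treads; going = 25 × 251 = 6275 mm.
Enclosure = 6275 + 1496 + 947 = 8718 mm.

8718 mm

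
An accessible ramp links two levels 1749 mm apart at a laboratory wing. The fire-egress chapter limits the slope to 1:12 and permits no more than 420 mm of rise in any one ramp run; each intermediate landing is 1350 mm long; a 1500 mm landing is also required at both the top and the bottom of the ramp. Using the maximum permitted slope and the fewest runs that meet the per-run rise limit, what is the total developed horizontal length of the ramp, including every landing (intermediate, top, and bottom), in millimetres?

29388 mm

⌈1749/420⌉ = 5 ramp runs. That means 4 intermediate landings.
Ramp run (horizontal) at 1:12: 1749 × 12 = 20988 mm.
Intermediate landings: 4 × 1350 = 5400 mm.
Top and bottom landings: 2 × 1500 = 3000 mm.
Total = 20988 + 5400 + 3000 = 29388 mm.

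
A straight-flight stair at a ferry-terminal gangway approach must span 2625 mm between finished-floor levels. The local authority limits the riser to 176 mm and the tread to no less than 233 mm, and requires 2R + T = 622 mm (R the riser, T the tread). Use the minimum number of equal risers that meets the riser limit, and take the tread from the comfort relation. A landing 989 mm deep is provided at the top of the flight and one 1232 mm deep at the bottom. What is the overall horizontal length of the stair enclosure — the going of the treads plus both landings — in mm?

2625 / 176 = 14.91, so 15 risers are needed.
Riser R = 2625 / 15 = 175 mm, within the 176 mm limit.
T = 622 − 2·175 = 272 mm, which satisfies the 233 mm minimum.
Going = (15 − 1) × 272 = 3808 mm.
Add landings: 3808 + 989 + 1232 = 6029 mm.

6029 mm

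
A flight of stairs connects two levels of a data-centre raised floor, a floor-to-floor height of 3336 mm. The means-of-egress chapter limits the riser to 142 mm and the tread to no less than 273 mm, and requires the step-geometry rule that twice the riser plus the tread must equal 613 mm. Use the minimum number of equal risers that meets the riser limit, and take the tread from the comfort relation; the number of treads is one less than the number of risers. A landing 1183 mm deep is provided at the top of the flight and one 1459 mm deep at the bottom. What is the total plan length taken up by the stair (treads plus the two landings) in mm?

3336 / 142 = 23.493 → round up to 24 risers.
R = 3336 ÷ 24 = 139 mm.
T = 613 − 2·139 = 335 mm, which satisfies the 273 mm minimum.
Going = (24 − 1) × 335 = 7705 mm.
Enclosure = 7705 + 1183 + 1459 = 10347 mm.

10347 mm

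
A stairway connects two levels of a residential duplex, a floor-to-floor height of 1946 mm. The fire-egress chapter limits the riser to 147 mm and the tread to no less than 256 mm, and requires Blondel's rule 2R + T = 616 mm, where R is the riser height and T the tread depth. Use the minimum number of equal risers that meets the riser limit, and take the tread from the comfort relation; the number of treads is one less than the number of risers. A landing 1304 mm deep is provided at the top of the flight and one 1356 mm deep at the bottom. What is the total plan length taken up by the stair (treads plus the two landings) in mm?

7054 mm

1946 / 147 = 13.24, so 14 risers are needed.
R = 1946 ÷ 14 = 139 mm.
Tread T = 616 − 2 × 139 = 338 mm (≥ 256 mm).
14 risers give 13 treads; going = 13 × 338 = 4394 mm.
Add landings: 4394 + 1304 + 1356 = 7054 mm.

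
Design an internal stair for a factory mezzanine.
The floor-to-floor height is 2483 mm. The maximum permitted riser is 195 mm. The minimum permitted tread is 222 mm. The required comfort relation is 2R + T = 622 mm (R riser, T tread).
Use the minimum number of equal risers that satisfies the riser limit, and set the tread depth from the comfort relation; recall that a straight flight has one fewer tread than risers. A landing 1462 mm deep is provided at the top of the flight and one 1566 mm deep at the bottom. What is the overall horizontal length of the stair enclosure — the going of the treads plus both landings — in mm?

⌈2483/195⌉ = 13 risers.
R = 2483 ÷ 13 = 191 mm.
From 2R + T = 622: T = 622 − 382 = 240 mm.
Going = (13 − 1) × 240 = 2880 mm.
Add landings: 2880 + 1462 + 1566 = 5908 mm.

5908 mm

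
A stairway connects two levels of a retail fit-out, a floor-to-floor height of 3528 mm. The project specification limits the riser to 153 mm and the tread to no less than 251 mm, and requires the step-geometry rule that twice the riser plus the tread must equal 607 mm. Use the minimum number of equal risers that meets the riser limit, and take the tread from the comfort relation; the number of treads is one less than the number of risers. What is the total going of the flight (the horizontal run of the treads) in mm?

7199 mm

⌈3528/153⌉ = 24 risers.
Each riser is 3528/24 = 147 mm (≤ 153 mm).
From 2R + T = 607: T = 607 − 294 = 313 mm.
24 risers give 23 treads; going = 23 × 313 = 7199 mm.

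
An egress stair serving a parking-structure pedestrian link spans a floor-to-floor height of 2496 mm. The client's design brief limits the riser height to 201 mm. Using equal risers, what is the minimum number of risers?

13 risers

2496 / 201 = 12.418 → round up to 13 risers.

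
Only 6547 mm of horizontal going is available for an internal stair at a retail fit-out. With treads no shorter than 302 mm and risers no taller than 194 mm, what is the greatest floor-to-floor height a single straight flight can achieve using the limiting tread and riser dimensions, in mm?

4268 mm

6547 / 302 = 21.68, so 21 treads fit.
Risers = treads + 1 = 22.
Maximum height = 22 × 194 = 4268 mm.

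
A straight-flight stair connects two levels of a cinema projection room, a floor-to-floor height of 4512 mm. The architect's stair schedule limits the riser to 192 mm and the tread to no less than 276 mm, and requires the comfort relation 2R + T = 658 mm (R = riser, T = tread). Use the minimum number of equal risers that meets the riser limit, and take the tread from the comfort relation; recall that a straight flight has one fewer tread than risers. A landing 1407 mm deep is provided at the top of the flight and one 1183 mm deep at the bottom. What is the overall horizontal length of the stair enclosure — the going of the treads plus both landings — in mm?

9076 mm

At most 192 each: 4512/192 = 23.50, giving 24 risers.
Each riser is 4512/24 = 188 mm (≤ 192 mm).
From 2R + T = 658: T = 658 − 376 = 282 mm.
24 risers give 23 treads; going = 23 × 282 = 6486 mm.
Add landings: 6486 + 1407 + 1183 = 9076 mm.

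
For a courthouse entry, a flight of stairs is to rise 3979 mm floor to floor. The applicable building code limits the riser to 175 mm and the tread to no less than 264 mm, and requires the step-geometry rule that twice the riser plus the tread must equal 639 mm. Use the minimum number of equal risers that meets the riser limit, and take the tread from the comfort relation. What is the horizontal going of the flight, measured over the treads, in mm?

At most 175 each: 3979/175 = 22.74, giving 23 risers.
Riser R = 3979 / 23 = 173 mm, within the 175 mm limit.
Tread T = 639 − 2 × 173 = 293 mm (≥ 264 mm).
Treads = 23 − 1 = 22; going = 22 × 293 = 6446 mm.

6446 mm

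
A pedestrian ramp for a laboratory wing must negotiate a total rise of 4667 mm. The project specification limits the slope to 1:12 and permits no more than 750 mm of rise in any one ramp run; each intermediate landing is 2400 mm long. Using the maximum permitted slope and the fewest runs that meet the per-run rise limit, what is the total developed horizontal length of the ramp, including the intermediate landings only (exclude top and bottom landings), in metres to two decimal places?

4667 / 750 = 6.22, so 7 ramp runs are needed. That means 6 intermediate landings.
Horizontal run for 4667 mm of rise at 1:12 is 4667 × 12 = 56004 mm.
6 intermediate landings contribute 6 × 2400 = 14400 mm.
Total developed length = 56004 + 14400 = 70404 mm.
= 70.40 m.

70.40 m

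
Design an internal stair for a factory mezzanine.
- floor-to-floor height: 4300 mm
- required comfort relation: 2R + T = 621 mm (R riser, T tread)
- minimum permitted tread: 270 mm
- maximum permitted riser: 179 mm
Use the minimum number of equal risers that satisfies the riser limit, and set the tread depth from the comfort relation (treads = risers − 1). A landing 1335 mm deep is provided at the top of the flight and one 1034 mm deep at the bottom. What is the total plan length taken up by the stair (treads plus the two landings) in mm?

At most 179 each: 4300/179 = 24.02, giving 25 risers.
R = 4300 ÷ 25 = 172 mm.
Tread T = 621 − 2 × 172 = 277 mm (≥ 270 mm).
Treads = 25 − 1 = 24; going = 24 × 277 = 6648 mm.
Enclosure = 6648 + 1335 + 1034 = 9017 mm.

9017 mm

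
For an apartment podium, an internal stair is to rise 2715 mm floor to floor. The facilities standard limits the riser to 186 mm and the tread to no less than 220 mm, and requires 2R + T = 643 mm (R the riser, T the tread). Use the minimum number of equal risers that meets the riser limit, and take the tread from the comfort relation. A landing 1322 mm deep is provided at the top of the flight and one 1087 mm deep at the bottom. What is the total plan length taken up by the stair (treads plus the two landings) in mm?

6343 mm

⌈2715/186⌉ = 15 risers.
R = 2715 ÷ 15 = 181 mm.
From 2R + T = 643: T = 643 − 362 = 281 mm.
15 risers give 14 treads; going = 14 × 281 = 3934 mm.
Add landings: 3934 + 1322 + 1087 = 6343 mm.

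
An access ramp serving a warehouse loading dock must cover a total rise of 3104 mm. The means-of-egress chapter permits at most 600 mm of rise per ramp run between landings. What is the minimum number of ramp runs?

3104 / 600 = 5.173 → round up to 6 ramp runs.

6 runs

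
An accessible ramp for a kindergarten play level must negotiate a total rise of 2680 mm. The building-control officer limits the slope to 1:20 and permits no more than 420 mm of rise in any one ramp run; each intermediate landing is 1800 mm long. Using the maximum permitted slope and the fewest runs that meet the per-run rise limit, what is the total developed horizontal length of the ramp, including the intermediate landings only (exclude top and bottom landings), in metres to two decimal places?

2680 / 420 = 6.381 → round up to 7 ramp runs. That means 6 intermediate landings.
Ramp run (horizontal) at 1:20: 2680 × 20 = 53600 mm.
Intermediate landings: 6 × 1800 = 10800 mm.
Developed length = 53600 + 10800 = 64400 mm.
= 64.40 m.

64.40 m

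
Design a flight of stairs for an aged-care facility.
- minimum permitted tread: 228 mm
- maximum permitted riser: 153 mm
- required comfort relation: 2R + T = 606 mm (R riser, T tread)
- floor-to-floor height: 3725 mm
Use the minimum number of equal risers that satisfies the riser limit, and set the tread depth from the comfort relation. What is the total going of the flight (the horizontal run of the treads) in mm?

⌈3725/153⌉ = 25 risers.
R = 3725 ÷ 25 = 149 mm.
Tread T = 606 − 2 × 149 = 308 mm (≥ 228 mm).
Going = (25 − 1) × 308 = 7392 mm.

7392 mm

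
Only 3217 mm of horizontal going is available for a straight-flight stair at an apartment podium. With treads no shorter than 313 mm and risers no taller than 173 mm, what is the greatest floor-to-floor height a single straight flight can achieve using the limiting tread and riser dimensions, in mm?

Treads that fit: ⌊3217 / 313⌋ = 10.
Risers = treads + 1 = 11.
Maximum height = 11 × 173 = 1903 mm.

1903 mm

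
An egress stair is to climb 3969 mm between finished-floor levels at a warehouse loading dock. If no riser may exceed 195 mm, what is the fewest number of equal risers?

3969 / 195 = 20.35, so 21 risers are needed.

21 risers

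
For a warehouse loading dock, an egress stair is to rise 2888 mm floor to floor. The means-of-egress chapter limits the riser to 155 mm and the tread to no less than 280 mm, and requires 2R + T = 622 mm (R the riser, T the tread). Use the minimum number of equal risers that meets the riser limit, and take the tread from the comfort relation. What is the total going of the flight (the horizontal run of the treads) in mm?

5724 mm

2888 / 155 = 18.63, so 19 risers are needed.
R = 2888 ÷ 19 = 152 mm.
From 2R + T = 622: T = 622 − 304 = 318 mm.
Treads = 19 − 1 = 18; going = 18 × 318 = 5724 mm.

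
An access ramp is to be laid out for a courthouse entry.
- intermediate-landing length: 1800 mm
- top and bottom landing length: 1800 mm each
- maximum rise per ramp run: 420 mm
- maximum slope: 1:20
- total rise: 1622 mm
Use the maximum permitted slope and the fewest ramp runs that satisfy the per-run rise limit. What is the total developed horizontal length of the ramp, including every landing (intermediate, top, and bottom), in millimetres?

41440 mm

⌈1622/420⌉ = 4 ramp runs. That means 3 intermediate landings.
Horizontal run for 1622 mm of rise at 1:20 is 1622 × 20 = 32440 mm.
Intermediate landings: 3 × 1800 = 5400 mm.
Top and bottom landings: 2 × 1800 = 3600 mm.
Total = 32440 + 5400 + 3600 = 41440 mm.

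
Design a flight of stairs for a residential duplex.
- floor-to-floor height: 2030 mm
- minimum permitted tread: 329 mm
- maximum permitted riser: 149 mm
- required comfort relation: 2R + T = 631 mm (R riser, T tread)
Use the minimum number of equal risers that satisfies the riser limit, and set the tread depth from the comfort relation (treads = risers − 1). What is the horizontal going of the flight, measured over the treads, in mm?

⌈2030/149⌉ = 14 risers.
Each riser is 2030/14 = 145 mm (≤ 149 mm).
From 2R + T = 631: T = 631 − 290 = 341 mm.
14 risers give 13 treads; going = 13 × 341 = 4433 mm.

4433 mm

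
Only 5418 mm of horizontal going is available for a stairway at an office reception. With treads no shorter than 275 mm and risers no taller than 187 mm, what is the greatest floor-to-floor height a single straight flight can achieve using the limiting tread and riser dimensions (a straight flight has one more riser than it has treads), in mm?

5418 / 275 = 19.70, so 19 treads fit.
Risers = treads + 1 = 20.
Maximum height = 20 × 187 = 3740 mm.

3740 mm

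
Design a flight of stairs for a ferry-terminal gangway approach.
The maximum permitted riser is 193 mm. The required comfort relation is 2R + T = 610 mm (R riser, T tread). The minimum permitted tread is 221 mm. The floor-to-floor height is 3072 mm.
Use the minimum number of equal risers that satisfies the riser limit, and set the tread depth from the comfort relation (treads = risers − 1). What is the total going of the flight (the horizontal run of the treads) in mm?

3390 mm

At most 193 each: 3072/193 = 15.92, giving 16 risers.
Riser R = 3072 / 16 = 192 mm, within the 193 mm limit.
T = 610 − 2·192 = 226 mm, which satisfies the 221 mm minimum.
Going = (16 − 1) × 226 = 3390 mm.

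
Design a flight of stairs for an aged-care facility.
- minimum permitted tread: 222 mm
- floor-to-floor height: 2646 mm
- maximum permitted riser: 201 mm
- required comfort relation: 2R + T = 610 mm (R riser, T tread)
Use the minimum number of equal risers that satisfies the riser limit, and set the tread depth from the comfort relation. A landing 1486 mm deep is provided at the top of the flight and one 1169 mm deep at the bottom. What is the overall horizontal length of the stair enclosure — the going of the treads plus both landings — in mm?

2646 / 201 = 13.164 → round up to 14 risers.
Riser R = 2646 / 14 = 189 mm, within the 201 mm limit.
From 2R + T = 610: T = 610 − 378 = 232 mm.
Going = (14 − 1) × 232 = 3016 mm.
Enclosure = 3016 + 1486 + 1169 = 5671 mm.

5671 mm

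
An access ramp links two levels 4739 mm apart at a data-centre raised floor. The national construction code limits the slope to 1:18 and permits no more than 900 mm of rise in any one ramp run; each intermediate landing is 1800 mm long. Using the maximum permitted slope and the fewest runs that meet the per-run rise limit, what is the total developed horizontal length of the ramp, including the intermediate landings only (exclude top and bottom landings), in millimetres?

At most 900 each: 4739/900 = 5.27, giving 6 ramp runs. That means 5 intermediate landings.
Ramp run (horizontal) at 1:18: 4739 × 18 = 85302 mm.
5 intermediate landings contribute 5 × 1800 = 9000 mm.
Developed length = 85302 + 9000 = 94302 mm.

94302 mm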